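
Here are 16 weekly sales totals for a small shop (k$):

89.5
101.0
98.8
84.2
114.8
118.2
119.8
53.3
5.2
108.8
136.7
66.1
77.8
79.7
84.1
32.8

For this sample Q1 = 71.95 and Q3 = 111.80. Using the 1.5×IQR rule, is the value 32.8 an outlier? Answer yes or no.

IQR = Q3 − Q1 = 111.80 − 71.95 = 39.85.
Lower fence = Q1 − 1.5·IQR = 71.95 − 59.775 = 12.175.
Upper fence = Q3 + 1.5·IQR = 111.80 + 59.775 = 171.575.
32.8 lies within [12.175, 171.575].

no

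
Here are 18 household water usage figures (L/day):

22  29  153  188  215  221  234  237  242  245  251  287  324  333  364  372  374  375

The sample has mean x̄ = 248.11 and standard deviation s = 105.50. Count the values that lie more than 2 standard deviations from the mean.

Cutoffs: x̄ ± 2s = [37.11, 459.11].
Outside the cutoffs: 22, 29.

2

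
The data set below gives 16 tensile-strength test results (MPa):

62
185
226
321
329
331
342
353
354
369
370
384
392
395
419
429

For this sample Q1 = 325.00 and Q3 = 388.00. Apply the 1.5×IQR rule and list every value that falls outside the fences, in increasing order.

IQR = Q3 − Q1 = 388.00 − 325.00 = 63.00.
Lower fence = Q1 − 1.5·IQR = 325.00 − 94.50 = 230.50.
Upper fence = Q3 + 1.5·IQR = 388.00 + 94.50 = 482.50.
62 < 230.50 → outlier.
185 < 230.50 → outlier.
226 < 230.50 → outlier.
All remaining values lie within [230.50, 482.50].

62, 185, 226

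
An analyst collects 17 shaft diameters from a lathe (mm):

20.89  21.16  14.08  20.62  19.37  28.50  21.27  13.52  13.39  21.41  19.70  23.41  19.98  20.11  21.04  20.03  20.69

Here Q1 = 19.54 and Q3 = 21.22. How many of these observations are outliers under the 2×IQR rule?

IQR = 1.68; fences at 19.54 − 3.36 = 16.18 and 21.22 + 3.36 = 24.58.
Outside the cutoffs: 13.39, 13.52, 14.08, 28.50.

4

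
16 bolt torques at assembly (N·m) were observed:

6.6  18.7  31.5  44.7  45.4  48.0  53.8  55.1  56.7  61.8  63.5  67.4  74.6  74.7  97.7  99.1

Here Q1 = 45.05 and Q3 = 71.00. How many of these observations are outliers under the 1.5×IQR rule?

IQR = 25.95; fences at 45.05 − 38.925 = 6.125 and 71.00 + 38.925 = 109.925.
Every value lies within the cutoffs.

0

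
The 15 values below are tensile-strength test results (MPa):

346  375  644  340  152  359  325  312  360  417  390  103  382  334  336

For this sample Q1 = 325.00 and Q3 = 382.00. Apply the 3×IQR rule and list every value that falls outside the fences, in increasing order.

IQR = Q3 − Q1 = 382.00 − 325.00 = 57.00.
Lower fence = Q1 − 3·IQR = 325.00 − 171.00 = 154.00.
Upper fence = Q3 + 3·IQR = 382.00 + 171.00 = 553.00.
103 < 154.00 → outlier.
152 < 154.00 → outlier.
644 > 553.00 → outlier.
All remaining values lie within [154.00, 553.00].

103, 152, 644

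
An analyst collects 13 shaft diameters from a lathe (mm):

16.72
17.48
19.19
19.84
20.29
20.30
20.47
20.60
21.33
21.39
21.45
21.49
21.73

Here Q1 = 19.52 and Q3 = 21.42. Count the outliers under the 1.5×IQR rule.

0

IQR = 1.90; fences at 19.52 − 2.85 = 16.67 and 21.42 + 2.85 = 24.27.
Every value lies within the cutoffs.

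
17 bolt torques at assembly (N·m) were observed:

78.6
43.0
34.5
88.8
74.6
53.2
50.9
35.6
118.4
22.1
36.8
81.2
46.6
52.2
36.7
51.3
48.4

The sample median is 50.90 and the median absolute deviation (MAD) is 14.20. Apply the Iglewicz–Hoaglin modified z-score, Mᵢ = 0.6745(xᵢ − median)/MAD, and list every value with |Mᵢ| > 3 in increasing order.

|Mᵢ| > 3 ⇔ |xᵢ − 50.90| > 3·14.20/0.6745 = 63.16.
So outliers lie outside [-12.26, 114.06].
118.4: M = 3.21 → outlier.

118.4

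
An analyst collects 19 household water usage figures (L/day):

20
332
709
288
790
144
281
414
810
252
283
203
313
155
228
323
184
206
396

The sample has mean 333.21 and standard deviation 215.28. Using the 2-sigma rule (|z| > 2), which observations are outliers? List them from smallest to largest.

Cutoffs at x̄ ± 2s: 333.21 ± 2·215.28 = [-97.35, 763.77].
790: z = 2.12, |z| > 2 → outlier.
810: z = 2.21, |z| > 2 → outlier.
Every other value lies within [-97.35, 763.77].

790, 810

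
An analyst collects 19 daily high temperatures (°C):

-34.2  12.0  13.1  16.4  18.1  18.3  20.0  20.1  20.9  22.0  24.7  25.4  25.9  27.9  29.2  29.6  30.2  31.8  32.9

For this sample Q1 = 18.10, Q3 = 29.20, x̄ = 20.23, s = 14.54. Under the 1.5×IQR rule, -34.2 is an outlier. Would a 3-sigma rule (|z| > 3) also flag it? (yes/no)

yes

z = (-34.2 − 20.23) / 14.54 = -3.74.
|z| = 3.74 > 3.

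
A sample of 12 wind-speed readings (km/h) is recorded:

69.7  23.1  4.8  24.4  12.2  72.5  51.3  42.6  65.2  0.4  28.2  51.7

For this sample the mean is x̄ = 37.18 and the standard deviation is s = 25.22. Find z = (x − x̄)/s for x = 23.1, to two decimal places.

-0.56

z = (23.1 − 37.18) / 25.22 = -0.56.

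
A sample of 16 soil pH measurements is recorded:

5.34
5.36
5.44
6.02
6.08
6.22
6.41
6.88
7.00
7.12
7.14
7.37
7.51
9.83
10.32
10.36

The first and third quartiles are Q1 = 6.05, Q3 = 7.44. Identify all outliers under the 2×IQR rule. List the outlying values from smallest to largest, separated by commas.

10.32, 10.36

IQR = Q3 − Q1 = 7.44 − 6.05 = 1.39.
Lower fence = Q1 − 2·IQR = 6.05 − 2.78 = 3.27.
Upper fence = Q3 + 2·IQR = 7.44 + 2.78 = 10.22.
10.32 > 10.22 → outlier.
10.36 > 10.22 → outlier.
All remaining values lie within [3.27, 10.22].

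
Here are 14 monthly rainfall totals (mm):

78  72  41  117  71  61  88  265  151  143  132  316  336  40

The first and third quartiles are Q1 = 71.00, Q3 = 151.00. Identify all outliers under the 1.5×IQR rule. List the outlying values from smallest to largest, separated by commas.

IQR = Q3 − Q1 = 151.00 − 71.00 = 80.00.
Lower fence = Q1 − 1.5·IQR = 71.00 − 120.00 = -49.00.
Upper fence = Q3 + 1.5·IQR = 151.00 + 120.00 = 271.00.
316 > 271.00 → outlier.
336 > 271.00 → outlier.
All remaining values lie within [-49.00, 271.00].

316, 336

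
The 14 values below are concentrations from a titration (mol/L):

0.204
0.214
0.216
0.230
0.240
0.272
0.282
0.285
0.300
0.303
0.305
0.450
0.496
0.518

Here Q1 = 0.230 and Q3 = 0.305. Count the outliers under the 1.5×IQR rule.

3

IQR = 0.075; fences at 0.230 − 0.1125 = 0.1175 and 0.305 + 0.1125 = 0.4175.
Outside the cutoffs: 0.450, 0.496, 0.518.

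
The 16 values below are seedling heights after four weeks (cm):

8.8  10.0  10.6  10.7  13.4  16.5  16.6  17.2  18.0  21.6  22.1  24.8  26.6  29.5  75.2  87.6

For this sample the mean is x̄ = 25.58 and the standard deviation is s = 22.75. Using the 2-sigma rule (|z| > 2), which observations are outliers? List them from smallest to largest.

75.2, 87.6

Cutoffs at x̄ ± 2s: 25.58 ± 2·22.75 = [-19.92, 71.08].
75.2: z = 2.18, |z| > 2 → outlier.
87.6: z = 2.73, |z| > 2 → outlier.
Every other value lies within [-19.92, 71.08].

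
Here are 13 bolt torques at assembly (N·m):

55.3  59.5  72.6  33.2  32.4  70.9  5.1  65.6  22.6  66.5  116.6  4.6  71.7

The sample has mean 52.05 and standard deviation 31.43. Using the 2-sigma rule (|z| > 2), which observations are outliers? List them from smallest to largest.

116.6

Cutoffs at x̄ ± 2s: 52.05 ± 2·31.43 = [-10.81, 114.91].
116.6: z = 2.05, |z| > 2 → outlier.
Every other value lies within [-10.81, 114.91].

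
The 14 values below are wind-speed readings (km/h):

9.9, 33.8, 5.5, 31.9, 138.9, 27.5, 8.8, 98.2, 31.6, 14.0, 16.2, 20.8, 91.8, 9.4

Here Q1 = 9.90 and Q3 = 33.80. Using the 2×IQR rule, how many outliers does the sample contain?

IQR = 23.90; fences at 9.90 − 47.80 = -37.90 and 33.80 + 47.80 = 81.60.
Outside the cutoffs: 91.8, 98.2, 138.9.

3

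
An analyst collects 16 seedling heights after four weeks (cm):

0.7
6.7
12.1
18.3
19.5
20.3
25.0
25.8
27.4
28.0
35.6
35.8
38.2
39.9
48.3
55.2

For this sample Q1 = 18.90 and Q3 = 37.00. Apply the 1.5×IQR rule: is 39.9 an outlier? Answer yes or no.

no

IQR = Q3 − Q1 = 37.00 − 18.90 = 18.10.
Lower fence = Q1 − 1.5·IQR = 18.90 − 27.15 = -8.25.
Upper fence = Q3 + 1.5·IQR = 37.00 + 27.15 = 64.15.
39.9 lies within [-8.25, 64.15].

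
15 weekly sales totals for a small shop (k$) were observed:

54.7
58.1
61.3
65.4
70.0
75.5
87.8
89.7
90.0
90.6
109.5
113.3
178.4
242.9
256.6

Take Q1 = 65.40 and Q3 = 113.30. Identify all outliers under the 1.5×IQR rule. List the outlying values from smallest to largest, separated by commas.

IQR = Q3 − Q1 = 113.30 − 65.40 = 47.90.
Lower fence = Q1 − 1.5·IQR = 65.40 − 71.85 = -6.45.
Upper fence = Q3 + 1.5·IQR = 113.30 + 71.85 = 185.15.
242.9 > 185.15 → outlier.
256.6 > 185.15 → outlier.
All remaining values lie within [-6.45, 185.15].

242.9, 256.6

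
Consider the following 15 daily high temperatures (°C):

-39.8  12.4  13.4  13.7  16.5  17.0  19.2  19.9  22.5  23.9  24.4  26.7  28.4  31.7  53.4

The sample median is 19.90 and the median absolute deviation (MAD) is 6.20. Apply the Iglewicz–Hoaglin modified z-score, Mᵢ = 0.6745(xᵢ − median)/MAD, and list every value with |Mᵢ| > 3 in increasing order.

-39.8, 53.4

|Mᵢ| > 3 ⇔ |xᵢ − 19.90| > 3·6.20/0.6745 = 27.58.
So outliers lie outside [-7.68, 47.48].
-39.8: M = -6.49 → outlier.
53.4: M = 3.64 → outlier.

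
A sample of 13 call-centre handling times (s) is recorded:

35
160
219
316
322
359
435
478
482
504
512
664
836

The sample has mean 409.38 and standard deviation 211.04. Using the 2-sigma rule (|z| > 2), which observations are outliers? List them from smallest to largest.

836

Cutoffs at x̄ ± 2s: 409.38 ± 2·211.04 = [-12.70, 831.46].
836: z = 2.02, |z| > 2 → outlier.
Every other value lies within [-12.70, 831.46].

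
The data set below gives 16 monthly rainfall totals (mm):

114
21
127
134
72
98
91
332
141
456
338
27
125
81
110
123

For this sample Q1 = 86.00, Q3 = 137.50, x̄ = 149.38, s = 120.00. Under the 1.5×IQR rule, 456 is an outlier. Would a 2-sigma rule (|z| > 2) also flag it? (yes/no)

yes

z = (456 − 149.38) / 120.00 = 2.56.
|z| = 2.56 > 2.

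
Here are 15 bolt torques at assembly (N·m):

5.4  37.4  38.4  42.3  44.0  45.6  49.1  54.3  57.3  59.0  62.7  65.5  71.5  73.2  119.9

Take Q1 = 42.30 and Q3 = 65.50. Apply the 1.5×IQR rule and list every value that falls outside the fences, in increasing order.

5.4, 119.9

IQR = Q3 − Q1 = 65.50 − 42.30 = 23.20.
Lower fence = Q1 − 1.5·IQR = 42.30 − 34.80 = 7.50.
Upper fence = Q3 + 1.5·IQR = 65.50 + 34.80 = 100.30.
5.4 < 7.50 → outlier.
119.9 > 100.30 → outlier.
All remaining values lie within [7.50, 100.30].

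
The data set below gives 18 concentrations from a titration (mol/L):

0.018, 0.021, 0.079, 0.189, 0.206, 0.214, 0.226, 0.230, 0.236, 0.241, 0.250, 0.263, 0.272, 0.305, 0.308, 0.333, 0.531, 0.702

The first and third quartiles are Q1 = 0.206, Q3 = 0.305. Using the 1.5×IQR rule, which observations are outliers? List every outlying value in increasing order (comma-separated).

IQR = Q3 − Q1 = 0.305 − 0.206 = 0.099.
Lower fence = Q1 − 1.5·IQR = 0.206 − 0.1485 = 0.0575.
Upper fence = Q3 + 1.5·IQR = 0.305 + 0.1485 = 0.4535.
0.018 < 0.0575 → outlier.
0.021 < 0.0575 → outlier.
0.531 > 0.4535 → outlier.
0.702 > 0.4535 → outlier.
All remaining values lie within [0.0575, 0.4535].

0.018, 0.021, 0.531, 0.702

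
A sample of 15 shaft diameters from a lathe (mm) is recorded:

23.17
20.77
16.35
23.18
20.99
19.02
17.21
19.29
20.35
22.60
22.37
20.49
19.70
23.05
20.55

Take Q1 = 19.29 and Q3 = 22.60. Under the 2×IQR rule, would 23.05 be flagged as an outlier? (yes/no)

IQR = Q3 − Q1 = 22.60 − 19.29 = 3.31.
Lower fence = Q1 − 2·IQR = 19.29 − 6.62 = 12.67.
Upper fence = Q3 + 2·IQR = 22.60 + 6.62 = 29.22.
23.05 lies within [12.67, 29.22].

no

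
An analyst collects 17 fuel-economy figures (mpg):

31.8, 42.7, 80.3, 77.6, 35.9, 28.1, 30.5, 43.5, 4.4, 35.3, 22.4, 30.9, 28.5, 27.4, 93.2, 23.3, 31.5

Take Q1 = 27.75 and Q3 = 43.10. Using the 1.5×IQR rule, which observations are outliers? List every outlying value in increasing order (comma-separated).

4.4, 77.6, 80.3, 93.2

IQR = Q3 − Q1 = 43.10 − 27.75 = 15.35.
Lower fence = Q1 − 1.5·IQR = 27.75 − 23.025 = 4.725.
Upper fence = Q3 + 1.5·IQR = 43.10 + 23.025 = 66.125.
4.4 < 4.725 → outlier.
77.6 > 66.125 → outlier.
80.3 > 66.125 → outlier.
93.2 > 66.125 → outlier.
All remaining values lie within [4.725, 66.125].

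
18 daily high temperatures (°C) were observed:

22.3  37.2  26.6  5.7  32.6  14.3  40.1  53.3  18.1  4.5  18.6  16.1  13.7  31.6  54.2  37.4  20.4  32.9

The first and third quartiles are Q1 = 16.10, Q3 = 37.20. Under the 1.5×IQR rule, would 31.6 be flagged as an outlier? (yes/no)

no

IQR = Q3 − Q1 = 37.20 − 16.10 = 21.10.
Lower fence = Q1 − 1.5·IQR = 16.10 − 31.65 = -15.55.
Upper fence = Q3 + 1.5·IQR = 37.20 + 31.65 = 68.85.
31.6 lies within [-15.55, 68.85].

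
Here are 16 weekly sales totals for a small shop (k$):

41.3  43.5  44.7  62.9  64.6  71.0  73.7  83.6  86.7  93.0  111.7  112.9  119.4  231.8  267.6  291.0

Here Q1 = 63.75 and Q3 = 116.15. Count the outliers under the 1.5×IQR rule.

IQR = 52.40; fences at 63.75 − 78.60 = -14.85 and 116.15 + 78.60 = 194.75.
Outside the cutoffs: 231.8, 267.6, 291.0.

3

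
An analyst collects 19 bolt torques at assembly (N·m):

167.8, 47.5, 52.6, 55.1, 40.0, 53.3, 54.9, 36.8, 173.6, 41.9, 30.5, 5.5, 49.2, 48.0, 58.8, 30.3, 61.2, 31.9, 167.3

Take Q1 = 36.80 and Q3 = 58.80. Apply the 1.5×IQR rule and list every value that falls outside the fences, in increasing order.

167.3, 167.8, 173.6

IQR = Q3 − Q1 = 58.80 − 36.80 = 22.00.
Lower fence = Q1 − 1.5·IQR = 36.80 − 33.00 = 3.80.
Upper fence = Q3 + 1.5·IQR = 58.80 + 33.00 = 91.80.
167.3 > 91.80 → outlier.
167.8 > 91.80 → outlier.
173.6 > 91.80 → outlier.
All remaining values lie within [3.80, 91.80].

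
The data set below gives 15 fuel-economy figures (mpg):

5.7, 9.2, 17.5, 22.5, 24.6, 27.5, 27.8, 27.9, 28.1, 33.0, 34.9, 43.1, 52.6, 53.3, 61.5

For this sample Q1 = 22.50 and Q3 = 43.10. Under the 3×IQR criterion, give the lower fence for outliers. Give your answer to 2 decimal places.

IQR = Q3 − Q1 = 43.10 − 22.50 = 20.60.
Lower fence = Q1 − 3·IQR = 22.50 − 61.80 = -39.30.
Upper fence = Q3 + 3·IQR = 43.10 + 61.80 = 104.90.

-39.30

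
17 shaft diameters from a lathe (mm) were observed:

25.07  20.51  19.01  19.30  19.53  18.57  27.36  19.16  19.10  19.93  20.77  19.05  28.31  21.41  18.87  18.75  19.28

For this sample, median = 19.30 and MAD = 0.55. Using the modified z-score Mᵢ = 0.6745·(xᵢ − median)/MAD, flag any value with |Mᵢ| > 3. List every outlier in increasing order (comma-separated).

25.07, 27.36, 28.31

|Mᵢ| > 3 ⇔ |xᵢ − 19.30| > 3·0.55/0.6745 = 2.45.
So outliers lie outside [16.85, 21.75].
25.07: M = 7.08 → outlier.
27.36: M = 9.88 → outlier.
28.31: M = 11.05 → outlier.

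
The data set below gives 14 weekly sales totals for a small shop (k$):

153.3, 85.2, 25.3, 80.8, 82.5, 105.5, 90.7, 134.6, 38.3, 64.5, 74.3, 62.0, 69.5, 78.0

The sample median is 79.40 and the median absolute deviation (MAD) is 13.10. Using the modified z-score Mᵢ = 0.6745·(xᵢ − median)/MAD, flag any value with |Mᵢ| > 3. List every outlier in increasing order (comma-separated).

|Mᵢ| > 3 ⇔ |xᵢ − 79.40| > 3·13.10/0.6745 = 58.27.
So outliers lie outside [21.13, 137.67].
153.3: M = 3.81 → outlier.

153.3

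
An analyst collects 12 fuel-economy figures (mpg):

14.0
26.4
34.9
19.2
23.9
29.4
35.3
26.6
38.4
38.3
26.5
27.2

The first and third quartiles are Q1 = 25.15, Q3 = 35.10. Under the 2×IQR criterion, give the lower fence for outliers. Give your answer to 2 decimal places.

5.25

IQR = Q3 − Q1 = 35.10 − 25.15 = 9.95.
Lower fence = Q1 − 2·IQR = 25.15 − 19.90 = 5.25.
Upper fence = Q3 + 2·IQR = 35.10 + 19.90 = 55.00.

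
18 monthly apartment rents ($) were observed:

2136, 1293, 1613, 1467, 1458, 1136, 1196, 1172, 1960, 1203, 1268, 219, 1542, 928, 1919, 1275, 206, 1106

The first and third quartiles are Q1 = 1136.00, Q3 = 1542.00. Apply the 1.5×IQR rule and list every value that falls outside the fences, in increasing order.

IQR = Q3 − Q1 = 1542.00 − 1136.00 = 406.00.
Lower fence = Q1 − 1.5·IQR = 1136.00 − 609.00 = 527.00.
Upper fence = Q3 + 1.5·IQR = 1542.00 + 609.00 = 2151.00.
206 < 527.00 → outlier.
219 < 527.00 → outlier.
All remaining values lie within [527.00, 2151.00].

206, 219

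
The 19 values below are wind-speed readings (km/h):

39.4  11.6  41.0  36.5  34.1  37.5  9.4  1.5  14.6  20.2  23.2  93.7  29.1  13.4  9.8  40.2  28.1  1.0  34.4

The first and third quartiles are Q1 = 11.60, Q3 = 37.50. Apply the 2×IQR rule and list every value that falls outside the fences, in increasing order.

93.7

IQR = Q3 − Q1 = 37.50 − 11.60 = 25.90.
Lower fence = Q1 − 2·IQR = 11.60 − 51.80 = -40.20.
Upper fence = Q3 + 2·IQR = 37.50 + 51.80 = 89.30.
93.7 > 89.30 → outlier.
All remaining values lie within [-40.20, 89.30].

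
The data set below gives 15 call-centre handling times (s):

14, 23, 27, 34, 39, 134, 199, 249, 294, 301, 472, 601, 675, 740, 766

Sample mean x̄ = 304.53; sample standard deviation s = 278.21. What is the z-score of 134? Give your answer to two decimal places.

z = (134 − 304.53) / 278.21 = -0.61.

-0.61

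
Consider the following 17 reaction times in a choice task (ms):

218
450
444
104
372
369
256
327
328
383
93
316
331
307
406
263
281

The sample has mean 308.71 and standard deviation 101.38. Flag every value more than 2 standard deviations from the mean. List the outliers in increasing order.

93, 104

Cutoffs at x̄ ± 2s: 308.71 ± 2·101.38 = [105.95, 511.47].
93: z = -2.13, |z| > 2 → outlier.
104: z = -2.02, |z| > 2 → outlier.
Every other value lies within [105.95, 511.47].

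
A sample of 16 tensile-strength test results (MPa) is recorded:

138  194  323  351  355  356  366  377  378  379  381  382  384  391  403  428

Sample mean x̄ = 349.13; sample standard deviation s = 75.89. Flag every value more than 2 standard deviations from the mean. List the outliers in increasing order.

Cutoffs at x̄ ± 2s: 349.13 ± 2·75.89 = [197.35, 500.91].
138: z = -2.78, |z| > 2 → outlier.
194: z = -2.04, |z| > 2 → outlier.
Every other value lies within [197.35, 500.91].

138, 194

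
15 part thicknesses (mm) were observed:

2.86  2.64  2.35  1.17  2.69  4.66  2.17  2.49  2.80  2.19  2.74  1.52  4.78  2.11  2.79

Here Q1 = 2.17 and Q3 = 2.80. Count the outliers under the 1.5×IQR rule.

3

IQR = 0.63; fences at 2.17 − 0.945 = 1.225 and 2.80 + 0.945 = 3.745.
Outside the cutoffs: 1.17, 4.66, 4.78.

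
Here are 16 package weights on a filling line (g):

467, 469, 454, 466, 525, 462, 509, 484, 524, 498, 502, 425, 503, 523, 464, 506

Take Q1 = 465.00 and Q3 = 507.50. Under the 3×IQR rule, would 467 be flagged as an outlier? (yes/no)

no

IQR = Q3 − Q1 = 507.50 − 465.00 = 42.50.
Lower fence = Q1 − 3·IQR = 465.00 − 127.50 = 337.50.
Upper fence = Q3 + 3·IQR = 507.50 + 127.50 = 635.00.
467 lies within [337.50, 635.00].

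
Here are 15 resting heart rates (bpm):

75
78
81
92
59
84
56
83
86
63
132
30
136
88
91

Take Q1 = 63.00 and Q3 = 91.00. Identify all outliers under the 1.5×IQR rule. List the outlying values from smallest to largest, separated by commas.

136

IQR = Q3 − Q1 = 91.00 − 63.00 = 28.00.
Lower fence = Q1 − 1.5·IQR = 63.00 − 42.00 = 21.00.
Upper fence = Q3 + 1.5·IQR = 91.00 + 42.00 = 133.00.
136 > 133.00 → outlier.
All remaining values lie within [21.00, 133.00].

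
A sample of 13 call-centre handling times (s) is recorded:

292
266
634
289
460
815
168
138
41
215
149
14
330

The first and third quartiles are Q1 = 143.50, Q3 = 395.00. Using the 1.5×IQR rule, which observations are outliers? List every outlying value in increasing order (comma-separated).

IQR = Q3 − Q1 = 395.00 − 143.50 = 251.50.
Lower fence = Q1 − 1.5·IQR = 143.50 − 377.25 = -233.75.
Upper fence = Q3 + 1.5·IQR = 395.00 + 377.25 = 772.25.
815 > 772.25 → outlier.
All remaining values lie within [-233.75, 772.25].

815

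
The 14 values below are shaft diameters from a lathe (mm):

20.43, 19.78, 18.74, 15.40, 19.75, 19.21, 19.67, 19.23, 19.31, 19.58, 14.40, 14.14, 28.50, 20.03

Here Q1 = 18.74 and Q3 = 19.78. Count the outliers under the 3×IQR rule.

4

IQR = 1.04; fences at 18.74 − 3.12 = 15.62 and 19.78 + 3.12 = 22.90.
Outside the cutoffs: 14.14, 14.40, 15.40, 28.50.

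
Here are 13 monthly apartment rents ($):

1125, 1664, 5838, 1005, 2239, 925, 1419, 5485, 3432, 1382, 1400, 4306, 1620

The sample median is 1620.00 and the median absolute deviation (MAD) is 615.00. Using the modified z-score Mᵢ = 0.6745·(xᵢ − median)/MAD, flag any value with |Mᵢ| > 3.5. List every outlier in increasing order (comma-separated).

5485, 5838

|Mᵢ| > 3.5 ⇔ |xᵢ − 1620.00| > 3.5·615.00/0.6745 = 3191.25.
So outliers lie outside [-1571.25, 4811.25].
5485: M = 4.24 → outlier.
5838: M = 4.63 → outlier.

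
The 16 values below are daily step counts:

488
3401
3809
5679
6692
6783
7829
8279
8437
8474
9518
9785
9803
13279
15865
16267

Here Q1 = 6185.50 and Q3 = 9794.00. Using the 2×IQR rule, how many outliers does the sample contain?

0

IQR = 3608.50; fences at 6185.50 − 7217.00 = -1031.50 and 9794.00 + 7217.00 = 17011.00.
Every value lies within the cutoffs.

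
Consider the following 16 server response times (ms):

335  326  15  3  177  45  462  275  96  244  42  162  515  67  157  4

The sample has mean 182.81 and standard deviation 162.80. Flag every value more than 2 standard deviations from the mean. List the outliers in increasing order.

Cutoffs at x̄ ± 2s: 182.81 ± 2·162.80 = [-142.79, 508.41].
515: z = 2.04, |z| > 2 → outlier.
Every other value lies within [-142.79, 508.41].

515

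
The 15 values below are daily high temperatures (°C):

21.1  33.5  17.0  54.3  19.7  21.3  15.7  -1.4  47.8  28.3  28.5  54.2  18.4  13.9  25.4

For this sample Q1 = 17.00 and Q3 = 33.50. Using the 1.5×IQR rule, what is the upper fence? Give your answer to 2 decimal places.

IQR = Q3 − Q1 = 33.50 − 17.00 = 16.50.
Lower fence = Q1 − 1.5·IQR = 17.00 − 24.75 = -7.75.
Upper fence = Q3 + 1.5·IQR = 33.50 + 24.75 = 58.25.

58.25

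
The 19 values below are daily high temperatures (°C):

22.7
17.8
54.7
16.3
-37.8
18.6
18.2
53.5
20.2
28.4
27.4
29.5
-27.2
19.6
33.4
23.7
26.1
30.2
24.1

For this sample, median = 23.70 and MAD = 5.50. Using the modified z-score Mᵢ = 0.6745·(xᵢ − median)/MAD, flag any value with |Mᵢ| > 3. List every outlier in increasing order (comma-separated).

-37.8, -27.2, 53.5, 54.7

|Mᵢ| > 3 ⇔ |xᵢ − 23.70| > 3·5.50/0.6745 = 24.46.
So outliers lie outside [-0.76, 48.16].
-37.8: M = -7.54 → outlier.
-27.2: M = -6.24 → outlier.
53.5: M = 3.65 → outlier.
54.7: M = 3.80 → outlier.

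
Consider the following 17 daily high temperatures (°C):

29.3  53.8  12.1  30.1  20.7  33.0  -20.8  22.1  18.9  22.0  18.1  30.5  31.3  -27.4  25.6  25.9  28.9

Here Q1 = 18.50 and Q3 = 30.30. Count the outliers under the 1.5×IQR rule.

3

IQR = 11.80; fences at 18.50 − 17.70 = 0.80 and 30.30 + 17.70 = 48.00.
Outside the cutoffs: -27.4, -20.8, 53.8.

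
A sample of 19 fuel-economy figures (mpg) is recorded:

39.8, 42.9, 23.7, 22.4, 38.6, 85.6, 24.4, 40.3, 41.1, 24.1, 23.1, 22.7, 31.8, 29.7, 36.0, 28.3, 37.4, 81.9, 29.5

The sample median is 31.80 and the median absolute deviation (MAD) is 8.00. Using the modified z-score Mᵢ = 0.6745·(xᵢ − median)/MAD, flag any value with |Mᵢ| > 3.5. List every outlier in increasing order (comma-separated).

81.9, 85.6

|Mᵢ| > 3.5 ⇔ |xᵢ − 31.80| > 3.5·8.00/0.6745 = 41.51.
So outliers lie outside [-9.71, 73.31].
81.9: M = 4.22 → outlier.
85.6: M = 4.54 → outlier.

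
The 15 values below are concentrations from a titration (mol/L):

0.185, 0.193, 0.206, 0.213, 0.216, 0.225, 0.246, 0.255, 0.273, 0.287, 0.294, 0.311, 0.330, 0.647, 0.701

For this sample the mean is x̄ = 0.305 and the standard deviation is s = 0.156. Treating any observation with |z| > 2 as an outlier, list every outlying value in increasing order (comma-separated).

Cutoffs at x̄ ± 2s: 0.305 ± 2·0.156 = [-0.007, 0.617].
0.647: z = 2.19, |z| > 2 → outlier.
0.701: z = 2.54, |z| > 2 → outlier.
Every other value lies within [-0.007, 0.617].

0.647, 0.701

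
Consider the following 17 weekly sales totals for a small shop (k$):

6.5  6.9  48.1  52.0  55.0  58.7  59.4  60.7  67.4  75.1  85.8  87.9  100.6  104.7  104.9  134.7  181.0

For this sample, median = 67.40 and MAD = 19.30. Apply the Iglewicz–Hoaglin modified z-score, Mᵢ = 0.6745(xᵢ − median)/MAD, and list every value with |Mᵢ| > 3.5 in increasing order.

181.0

|Mᵢ| > 3.5 ⇔ |xᵢ − 67.40| > 3.5·19.30/0.6745 = 100.15.
So outliers lie outside [-32.75, 167.55].
181.0: M = 3.97 → outlier.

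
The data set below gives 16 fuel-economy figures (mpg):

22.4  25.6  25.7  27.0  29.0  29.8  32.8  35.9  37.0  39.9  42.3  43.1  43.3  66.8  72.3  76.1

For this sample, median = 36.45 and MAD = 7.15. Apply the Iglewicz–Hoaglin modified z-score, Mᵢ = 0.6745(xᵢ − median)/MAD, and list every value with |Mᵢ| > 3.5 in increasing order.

76.1

|Mᵢ| > 3.5 ⇔ |xᵢ − 36.45| > 3.5·7.15/0.6745 = 37.10.
So outliers lie outside [-0.65, 73.55].
76.1: M = 3.74 → outlier.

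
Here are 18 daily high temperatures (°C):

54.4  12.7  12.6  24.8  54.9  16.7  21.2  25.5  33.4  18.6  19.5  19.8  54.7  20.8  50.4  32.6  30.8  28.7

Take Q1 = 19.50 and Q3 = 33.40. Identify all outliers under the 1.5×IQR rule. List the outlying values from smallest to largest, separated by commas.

54.4, 54.7, 54.9

IQR = Q3 − Q1 = 33.40 − 19.50 = 13.90.
Lower fence = Q1 − 1.5·IQR = 19.50 − 20.85 = -1.35.
Upper fence = Q3 + 1.5·IQR = 33.40 + 20.85 = 54.25.
54.4 > 54.25 → outlier.
54.7 > 54.25 → outlier.
54.9 > 54.25 → outlier.
All remaining values lie within [-1.35, 54.25].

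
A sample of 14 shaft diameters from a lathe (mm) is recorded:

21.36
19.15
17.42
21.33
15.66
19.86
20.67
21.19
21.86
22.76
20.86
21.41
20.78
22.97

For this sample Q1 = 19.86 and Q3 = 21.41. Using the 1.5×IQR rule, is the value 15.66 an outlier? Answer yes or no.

yes

IQR = Q3 − Q1 = 21.41 − 19.86 = 1.55.
Lower fence = Q1 − 1.5·IQR = 19.86 − 2.325 = 17.535.
Upper fence = Q3 + 1.5·IQR = 21.41 + 2.325 = 23.735.
15.66 lies below the lower fence.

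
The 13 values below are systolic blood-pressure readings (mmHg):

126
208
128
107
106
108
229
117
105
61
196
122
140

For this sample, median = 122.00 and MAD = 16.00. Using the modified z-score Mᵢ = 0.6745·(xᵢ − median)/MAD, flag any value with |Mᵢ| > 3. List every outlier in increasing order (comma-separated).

|Mᵢ| > 3 ⇔ |xᵢ − 122.00| > 3·16.00/0.6745 = 71.16.
So outliers lie outside [50.84, 193.16].
196: M = 3.12 → outlier.
208: M = 3.63 → outlier.
229: M = 4.51 → outlier.

196, 208, 229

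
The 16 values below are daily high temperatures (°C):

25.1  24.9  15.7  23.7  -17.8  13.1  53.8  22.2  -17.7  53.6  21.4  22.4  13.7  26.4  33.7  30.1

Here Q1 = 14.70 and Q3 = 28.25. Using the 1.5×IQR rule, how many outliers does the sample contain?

IQR = 13.55; fences at 14.70 − 20.325 = -5.625 and 28.25 + 20.325 = 48.575.
Outside the cutoffs: -17.8, -17.7, 53.6, 53.8.

4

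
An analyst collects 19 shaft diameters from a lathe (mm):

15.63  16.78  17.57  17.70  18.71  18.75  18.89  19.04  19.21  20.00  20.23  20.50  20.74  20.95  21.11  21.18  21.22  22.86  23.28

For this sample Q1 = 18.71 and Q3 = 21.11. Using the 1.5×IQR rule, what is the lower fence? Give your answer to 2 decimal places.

15.11

IQR = Q3 − Q1 = 21.11 − 18.71 = 2.40.
Lower fence = Q1 − 1.5·IQR = 18.71 − 3.60 = 15.11.
Upper fence = Q3 + 1.5·IQR = 21.11 + 3.60 = 24.71.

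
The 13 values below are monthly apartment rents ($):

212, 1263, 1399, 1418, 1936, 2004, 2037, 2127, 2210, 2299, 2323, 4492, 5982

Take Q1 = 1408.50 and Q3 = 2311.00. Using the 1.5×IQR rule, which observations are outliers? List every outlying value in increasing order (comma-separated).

4492, 5982

IQR = Q3 − Q1 = 2311.00 − 1408.50 = 902.50.
Lower fence = Q1 − 1.5·IQR = 1408.50 − 1353.75 = 54.75.
Upper fence = Q3 + 1.5·IQR = 2311.00 + 1353.75 = 3664.75.
4492 > 3664.75 → outlier.
5982 > 3664.75 → outlier.
All remaining values lie within [54.75, 3664.75].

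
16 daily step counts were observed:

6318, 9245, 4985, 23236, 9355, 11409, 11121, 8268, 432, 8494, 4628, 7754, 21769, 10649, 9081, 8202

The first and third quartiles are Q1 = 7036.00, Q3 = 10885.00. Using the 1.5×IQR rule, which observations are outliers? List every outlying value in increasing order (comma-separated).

IQR = Q3 − Q1 = 10885.00 − 7036.00 = 3849.00.
Lower fence = Q1 − 1.5·IQR = 7036.00 − 5773.50 = 1262.50.
Upper fence = Q3 + 1.5·IQR = 10885.00 + 5773.50 = 16658.50.
432 < 1262.50 → outlier.
21769 > 16658.50 → outlier.
23236 > 16658.50 → outlier.
All remaining values lie within [1262.50, 16658.50].

432, 21769, 23236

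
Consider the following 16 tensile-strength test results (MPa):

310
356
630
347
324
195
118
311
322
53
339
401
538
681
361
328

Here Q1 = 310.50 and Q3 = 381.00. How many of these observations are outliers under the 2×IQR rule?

5

IQR = 70.50; fences at 310.50 − 141.00 = 169.50 and 381.00 + 141.00 = 522.00.
Outside the cutoffs: 53, 118, 538, 630, 681.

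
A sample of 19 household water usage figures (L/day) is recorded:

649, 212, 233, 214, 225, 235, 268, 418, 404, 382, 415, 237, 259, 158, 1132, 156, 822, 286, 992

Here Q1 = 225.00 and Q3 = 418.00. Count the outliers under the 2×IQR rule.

3

IQR = 193.00; fences at 225.00 − 386.00 = -161.00 and 418.00 + 386.00 = 804.00.
Outside the cutoffs: 822, 992, 1132.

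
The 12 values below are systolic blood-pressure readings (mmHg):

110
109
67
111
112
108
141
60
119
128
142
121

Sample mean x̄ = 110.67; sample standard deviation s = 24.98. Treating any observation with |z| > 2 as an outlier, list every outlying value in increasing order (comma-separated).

60

Cutoffs at x̄ ± 2s: 110.67 ± 2·24.98 = [60.71, 160.63].
60: z = -2.03, |z| > 2 → outlier.
Every other value lies within [60.71, 160.63].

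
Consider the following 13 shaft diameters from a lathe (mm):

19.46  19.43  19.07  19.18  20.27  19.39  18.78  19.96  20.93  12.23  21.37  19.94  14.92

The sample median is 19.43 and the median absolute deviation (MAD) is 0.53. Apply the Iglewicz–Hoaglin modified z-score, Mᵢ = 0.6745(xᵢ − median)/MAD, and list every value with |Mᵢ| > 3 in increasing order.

|Mᵢ| > 3 ⇔ |xᵢ − 19.43| > 3·0.53/0.6745 = 2.36.
So outliers lie outside [17.07, 21.79].
12.23: M = -9.16 → outlier.
14.92: M = -5.74 → outlier.

12.23, 14.92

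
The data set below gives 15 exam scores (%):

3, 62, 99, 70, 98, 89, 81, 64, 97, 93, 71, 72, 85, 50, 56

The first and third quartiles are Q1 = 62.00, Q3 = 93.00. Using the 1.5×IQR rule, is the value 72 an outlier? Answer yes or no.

IQR = Q3 − Q1 = 93.00 − 62.00 = 31.00.
Lower fence = Q1 − 1.5·IQR = 62.00 − 46.50 = 15.50.
Upper fence = Q3 + 1.5·IQR = 93.00 + 46.50 = 139.50.
72 lies within [15.50, 139.50].

no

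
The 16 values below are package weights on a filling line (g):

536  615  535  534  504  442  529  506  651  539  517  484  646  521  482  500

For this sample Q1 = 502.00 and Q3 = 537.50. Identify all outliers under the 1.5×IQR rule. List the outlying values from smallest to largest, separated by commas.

IQR = Q3 − Q1 = 537.50 − 502.00 = 35.50.
Lower fence = Q1 − 1.5·IQR = 502.00 − 53.25 = 448.75.
Upper fence = Q3 + 1.5·IQR = 537.50 + 53.25 = 590.75.
442 < 448.75 → outlier.
615 > 590.75 → outlier.
646 > 590.75 → outlier.
651 > 590.75 → outlier.
All remaining values lie within [448.75, 590.75].

442, 615, 646, 651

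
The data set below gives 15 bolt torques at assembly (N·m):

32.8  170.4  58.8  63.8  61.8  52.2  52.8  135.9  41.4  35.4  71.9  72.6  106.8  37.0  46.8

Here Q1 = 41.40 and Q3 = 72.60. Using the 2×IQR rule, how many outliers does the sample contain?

2

IQR = 31.20; fences at 41.40 − 62.40 = -21.00 and 72.60 + 62.40 = 135.00.
Outside the cutoffs: 135.9, 170.4.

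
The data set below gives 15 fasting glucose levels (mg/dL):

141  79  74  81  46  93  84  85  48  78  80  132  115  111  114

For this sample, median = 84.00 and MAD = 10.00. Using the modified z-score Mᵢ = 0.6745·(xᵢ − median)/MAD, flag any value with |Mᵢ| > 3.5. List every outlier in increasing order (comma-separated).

|Mᵢ| > 3.5 ⇔ |xᵢ − 84.00| > 3.5·10.00/0.6745 = 51.89.
So outliers lie outside [32.11, 135.89].
141: M = 3.84 → outlier.

141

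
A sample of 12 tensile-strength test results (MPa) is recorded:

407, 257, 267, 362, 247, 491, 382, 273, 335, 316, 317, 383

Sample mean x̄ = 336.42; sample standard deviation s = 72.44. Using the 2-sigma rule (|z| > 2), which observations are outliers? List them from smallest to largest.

Cutoffs at x̄ ± 2s: 336.42 ± 2·72.44 = [191.54, 481.30].
491: z = 2.13, |z| > 2 → outlier.
Every other value lies within [191.54, 481.30].

491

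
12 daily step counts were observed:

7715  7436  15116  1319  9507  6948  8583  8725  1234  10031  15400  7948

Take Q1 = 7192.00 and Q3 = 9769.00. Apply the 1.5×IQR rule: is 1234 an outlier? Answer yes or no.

IQR = Q3 − Q1 = 9769.00 − 7192.00 = 2577.00.
Lower fence = Q1 − 1.5·IQR = 7192.00 − 3865.50 = 3326.50.
Upper fence = Q3 + 1.5·IQR = 9769.00 + 3865.50 = 13634.50.
1234 lies below the lower fence.

yes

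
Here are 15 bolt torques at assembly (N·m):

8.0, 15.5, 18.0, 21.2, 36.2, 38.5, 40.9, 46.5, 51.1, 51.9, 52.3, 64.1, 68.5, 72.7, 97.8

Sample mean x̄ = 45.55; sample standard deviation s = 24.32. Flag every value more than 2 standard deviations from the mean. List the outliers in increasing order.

Cutoffs at x̄ ± 2s: 45.55 ± 2·24.32 = [-3.09, 94.19].
97.8: z = 2.15, |z| > 2 → outlier.
Every other value lies within [-3.09, 94.19].

97.8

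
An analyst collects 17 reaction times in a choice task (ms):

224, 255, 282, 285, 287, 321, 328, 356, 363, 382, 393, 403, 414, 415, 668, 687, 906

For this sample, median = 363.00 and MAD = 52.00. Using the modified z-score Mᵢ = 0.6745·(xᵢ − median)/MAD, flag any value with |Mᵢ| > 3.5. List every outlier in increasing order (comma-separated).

668, 687, 906

|Mᵢ| > 3.5 ⇔ |xᵢ − 363.00| > 3.5·52.00/0.6745 = 269.83.
So outliers lie outside [93.17, 632.83].
668: M = 3.96 → outlier.
687: M = 4.20 → outlier.
906: M = 7.04 → outlier.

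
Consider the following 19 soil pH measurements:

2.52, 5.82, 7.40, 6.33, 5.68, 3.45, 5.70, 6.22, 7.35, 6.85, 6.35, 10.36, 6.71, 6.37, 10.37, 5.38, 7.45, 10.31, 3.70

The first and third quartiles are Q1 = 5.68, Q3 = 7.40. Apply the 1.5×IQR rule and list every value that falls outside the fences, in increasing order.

IQR = Q3 − Q1 = 7.40 − 5.68 = 1.72.
Lower fence = Q1 − 1.5·IQR = 5.68 − 2.58 = 3.10.
Upper fence = Q3 + 1.5·IQR = 7.40 + 2.58 = 9.98.
2.52 < 3.10 → outlier.
10.31 > 9.98 → outlier.
10.36 > 9.98 → outlier.
10.37 > 9.98 → outlier.
All remaining values lie within [3.10, 9.98].

2.52, 10.31, 10.36, 10.37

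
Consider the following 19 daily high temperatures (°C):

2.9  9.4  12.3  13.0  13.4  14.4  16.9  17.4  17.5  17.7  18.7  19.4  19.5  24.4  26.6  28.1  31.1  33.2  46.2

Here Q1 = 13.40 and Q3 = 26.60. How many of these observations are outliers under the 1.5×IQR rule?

0

IQR = 13.20; fences at 13.40 − 19.80 = -6.40 and 26.60 + 19.80 = 46.40.
Every value lies within the cutoffs.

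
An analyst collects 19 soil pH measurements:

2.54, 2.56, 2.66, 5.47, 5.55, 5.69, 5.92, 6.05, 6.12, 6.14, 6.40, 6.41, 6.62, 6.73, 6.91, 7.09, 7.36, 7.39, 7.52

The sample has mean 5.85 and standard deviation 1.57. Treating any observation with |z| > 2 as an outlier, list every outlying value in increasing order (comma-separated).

Cutoffs at x̄ ± 2s: 5.85 ± 2·1.57 = [2.71, 8.99].
2.54: z = -2.11, |z| > 2 → outlier.
2.56: z = -2.10, |z| > 2 → outlier.
2.66: z = -2.03, |z| > 2 → outlier.
Every other value lies within [2.71, 8.99].

2.54, 2.56, 2.66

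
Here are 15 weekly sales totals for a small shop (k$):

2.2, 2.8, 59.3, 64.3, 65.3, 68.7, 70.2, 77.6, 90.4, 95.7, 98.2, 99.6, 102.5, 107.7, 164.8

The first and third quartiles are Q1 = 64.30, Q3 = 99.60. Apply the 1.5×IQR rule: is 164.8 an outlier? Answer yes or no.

IQR = Q3 − Q1 = 99.60 − 64.30 = 35.30.
Lower fence = Q1 − 1.5·IQR = 64.30 − 52.95 = 11.35.
Upper fence = Q3 + 1.5·IQR = 99.60 + 52.95 = 152.55.
164.8 lies above the upper fence.

yes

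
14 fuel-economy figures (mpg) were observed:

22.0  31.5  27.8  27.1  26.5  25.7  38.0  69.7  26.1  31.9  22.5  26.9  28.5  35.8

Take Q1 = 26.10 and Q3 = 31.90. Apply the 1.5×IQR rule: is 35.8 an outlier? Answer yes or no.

IQR = Q3 − Q1 = 31.90 − 26.10 = 5.80.
Lower fence = Q1 − 1.5·IQR = 26.10 − 8.70 = 17.40.
Upper fence = Q3 + 1.5·IQR = 31.90 + 8.70 = 40.60.
35.8 lies within [17.40, 40.60].

no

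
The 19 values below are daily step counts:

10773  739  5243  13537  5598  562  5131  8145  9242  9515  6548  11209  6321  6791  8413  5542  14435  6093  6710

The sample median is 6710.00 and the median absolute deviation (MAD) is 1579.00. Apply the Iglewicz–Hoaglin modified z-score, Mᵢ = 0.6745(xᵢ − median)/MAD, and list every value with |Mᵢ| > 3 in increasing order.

|Mᵢ| > 3 ⇔ |xᵢ − 6710.00| > 3·1579.00/0.6745 = 7022.98.
So outliers lie outside [-312.98, 13732.98].
14435: M = 3.30 → outlier.

14435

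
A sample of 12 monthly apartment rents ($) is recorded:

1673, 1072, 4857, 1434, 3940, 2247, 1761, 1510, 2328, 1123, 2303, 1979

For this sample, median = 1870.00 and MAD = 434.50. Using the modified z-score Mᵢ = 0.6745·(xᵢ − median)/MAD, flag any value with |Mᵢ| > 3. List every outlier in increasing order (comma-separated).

|Mᵢ| > 3 ⇔ |xᵢ − 1870.00| > 3·434.50/0.6745 = 1932.54.
So outliers lie outside [-62.54, 3802.54].
3940: M = 3.21 → outlier.
4857: M = 4.64 → outlier.

3940, 4857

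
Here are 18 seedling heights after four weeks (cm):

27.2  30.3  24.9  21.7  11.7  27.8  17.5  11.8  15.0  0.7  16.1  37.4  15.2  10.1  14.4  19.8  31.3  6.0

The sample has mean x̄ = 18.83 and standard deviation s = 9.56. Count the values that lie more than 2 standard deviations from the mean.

0

Cutoffs: x̄ ± 2s = [-0.29, 37.95].
Every value lies within the cutoffs.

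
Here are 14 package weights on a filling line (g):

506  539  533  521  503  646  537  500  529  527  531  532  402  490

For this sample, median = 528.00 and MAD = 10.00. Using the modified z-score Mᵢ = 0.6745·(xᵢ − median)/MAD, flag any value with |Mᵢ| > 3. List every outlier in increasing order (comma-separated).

402, 646

|Mᵢ| > 3 ⇔ |xᵢ − 528.00| > 3·10.00/0.6745 = 44.48.
So outliers lie outside [483.52, 572.48].
402: M = -8.50 → outlier.
646: M = 7.96 → outlier.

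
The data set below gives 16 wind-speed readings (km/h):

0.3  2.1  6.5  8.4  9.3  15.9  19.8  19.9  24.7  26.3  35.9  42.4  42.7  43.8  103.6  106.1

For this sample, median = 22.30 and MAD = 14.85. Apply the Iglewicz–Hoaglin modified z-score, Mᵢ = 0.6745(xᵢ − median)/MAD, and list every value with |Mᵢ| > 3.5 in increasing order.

|Mᵢ| > 3.5 ⇔ |xᵢ − 22.30| > 3.5·14.85/0.6745 = 77.06.
So outliers lie outside [-54.76, 99.36].
103.6: M = 3.69 → outlier.
106.1: M = 3.81 → outlier.

103.6, 106.1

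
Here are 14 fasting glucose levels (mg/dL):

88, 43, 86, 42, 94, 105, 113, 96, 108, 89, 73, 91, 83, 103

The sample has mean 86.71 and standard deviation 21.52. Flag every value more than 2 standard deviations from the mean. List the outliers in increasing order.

42, 43

Cutoffs at x̄ ± 2s: 86.71 ± 2·21.52 = [43.67, 129.75].
42: z = -2.08, |z| > 2 → outlier.
43: z = -2.03, |z| > 2 → outlier.
Every other value lies within [43.67, 129.75].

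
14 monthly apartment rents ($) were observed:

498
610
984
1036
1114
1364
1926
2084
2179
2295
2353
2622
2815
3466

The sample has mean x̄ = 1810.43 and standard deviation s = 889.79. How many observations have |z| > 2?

0

Cutoffs: x̄ ± 2s = [30.85, 3590.01].
Every value lies within the cutoffs.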